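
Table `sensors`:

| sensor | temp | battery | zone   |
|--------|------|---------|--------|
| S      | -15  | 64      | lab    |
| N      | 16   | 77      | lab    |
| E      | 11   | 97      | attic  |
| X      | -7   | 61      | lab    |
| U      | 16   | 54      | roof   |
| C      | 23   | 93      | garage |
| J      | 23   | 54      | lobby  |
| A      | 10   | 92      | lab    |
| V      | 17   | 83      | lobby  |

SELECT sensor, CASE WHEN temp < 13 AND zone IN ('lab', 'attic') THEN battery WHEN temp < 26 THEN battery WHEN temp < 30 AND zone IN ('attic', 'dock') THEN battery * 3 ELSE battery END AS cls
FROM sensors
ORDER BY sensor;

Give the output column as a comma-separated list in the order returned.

92, 93, 97, 54, 77, 64, 54, 83, 61

sensor=A: temp < 13 AND zone IN ('lab', 'attic') → 92
sensor=C: temp < 26 → 93
sensor=E: temp < 13 AND zone IN ('lab', 'attic') → 97
sensor=J: temp < 26 → 54
sensor=N: temp < 26 → 77
sensor=S: temp < 13 AND zone IN ('lab', 'attic') → 64
sensor=U: temp < 26 → 54
sensor=V: temp < 26 → 83
sensor=X: temp < 13 AND zone IN ('lab', 'attic') → 61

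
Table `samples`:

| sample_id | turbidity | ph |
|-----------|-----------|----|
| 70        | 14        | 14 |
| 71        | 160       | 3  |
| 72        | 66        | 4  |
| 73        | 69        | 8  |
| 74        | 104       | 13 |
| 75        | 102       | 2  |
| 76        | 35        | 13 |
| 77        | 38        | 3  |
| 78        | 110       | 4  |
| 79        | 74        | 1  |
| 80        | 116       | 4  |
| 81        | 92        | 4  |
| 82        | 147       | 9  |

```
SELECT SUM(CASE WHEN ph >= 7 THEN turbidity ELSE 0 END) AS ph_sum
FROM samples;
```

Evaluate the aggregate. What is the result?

sample_id=70: ✓ → 14
sample_id=71: ✗
sample_id=72: ✗
sample_id=73: ✓ → 69
sample_id=74: ✓ → 104
sample_id=75: ✗
sample_id=76: ✓ → 35
sample_id=77: ✗
sample_id=78: ✗
sample_id=79: ✗
sample_id=80: ✗
sample_id=81: ✗
sample_id=82: ✓ → 147
ph_sum = 14 + 69 + 104 + 35 + 147 = 369

369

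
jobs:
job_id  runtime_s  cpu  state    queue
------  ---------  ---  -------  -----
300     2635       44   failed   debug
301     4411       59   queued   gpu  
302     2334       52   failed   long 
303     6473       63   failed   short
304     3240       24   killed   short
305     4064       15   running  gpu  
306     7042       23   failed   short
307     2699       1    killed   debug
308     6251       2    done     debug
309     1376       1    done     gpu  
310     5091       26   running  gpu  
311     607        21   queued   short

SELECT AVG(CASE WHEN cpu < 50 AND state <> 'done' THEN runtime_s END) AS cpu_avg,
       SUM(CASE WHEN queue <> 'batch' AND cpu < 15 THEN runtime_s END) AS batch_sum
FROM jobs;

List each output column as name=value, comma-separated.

cpu_avg=3625.4285714286, batch_sum=10326

[cpu_avg: cpu < 50 AND state <> 'done']
job_id=300: ✓ → 2635
job_id=301: ✗
job_id=302: ✗
job_id=303: ✗
job_id=304: ✓ → 3240
job_id=305: ✓ → 4064
job_id=306: ✓ → 7042
job_id=307: ✓ → 2699
job_id=308: ✗
job_id=309: ✗
job_id=310: ✓ → 5091
job_id=311: ✓ → 607
cpu_avg = (2635 + 3240 + 4064 + 7042 + 2699 + 5091 + 607) / 7 = 3625.4285714286
—
[batch_sum: queue <> 'batch' AND cpu < 15]
job_id=300: ✗
job_id=301: ✗
job_id=302: ✗
job_id=303: ✗
job_id=304: ✗
job_id=305: ✗
job_id=306: ✗
job_id=307: ✓ → 2699
job_id=308: ✓ → 6251
job_id=309: ✓ → 1376
job_id=310: ✗
job_id=311: ✗
batch_sum = 2699 + 6251 + 1376 = 10326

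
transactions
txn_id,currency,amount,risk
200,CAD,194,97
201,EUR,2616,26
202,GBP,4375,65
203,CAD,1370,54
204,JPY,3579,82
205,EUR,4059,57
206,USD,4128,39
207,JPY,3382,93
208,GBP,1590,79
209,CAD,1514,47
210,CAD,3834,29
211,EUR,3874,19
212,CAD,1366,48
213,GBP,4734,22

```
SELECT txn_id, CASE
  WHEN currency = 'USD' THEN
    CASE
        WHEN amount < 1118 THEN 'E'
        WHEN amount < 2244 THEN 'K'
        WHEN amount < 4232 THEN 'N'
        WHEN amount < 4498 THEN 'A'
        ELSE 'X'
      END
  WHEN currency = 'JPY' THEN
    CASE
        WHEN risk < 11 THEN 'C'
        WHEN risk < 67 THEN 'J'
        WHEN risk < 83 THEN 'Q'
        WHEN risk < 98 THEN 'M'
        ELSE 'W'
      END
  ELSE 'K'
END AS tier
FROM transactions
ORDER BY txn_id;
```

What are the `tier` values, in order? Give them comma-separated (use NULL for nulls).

txn_id=200: currency='CAD' → outer ELSE → K
txn_id=201: currency='EUR' → outer ELSE → K
txn_id=202: currency='GBP' → outer ELSE → K
txn_id=203: currency='CAD' → outer ELSE → K
txn_id=204: currency='JPY' → inner[risk < 83] → Q
txn_id=205: currency='EUR' → outer ELSE → K
txn_id=206: currency='USD' → inner[amount < 4232] → N
txn_id=207: currency='JPY' → inner[risk < 98] → M
txn_id=208: currency='GBP' → outer ELSE → K
txn_id=209: currency='CAD' → outer ELSE → K
txn_id=210: currency='CAD' → outer ELSE → K
txn_id=211: currency='EUR' → outer ELSE → K
txn_id=212: currency='CAD' → outer ELSE → K
txn_id=213: currency='GBP' → outer ELSE → K

K, K, K, K, Q, K, N, M, K, K, K, K, K, K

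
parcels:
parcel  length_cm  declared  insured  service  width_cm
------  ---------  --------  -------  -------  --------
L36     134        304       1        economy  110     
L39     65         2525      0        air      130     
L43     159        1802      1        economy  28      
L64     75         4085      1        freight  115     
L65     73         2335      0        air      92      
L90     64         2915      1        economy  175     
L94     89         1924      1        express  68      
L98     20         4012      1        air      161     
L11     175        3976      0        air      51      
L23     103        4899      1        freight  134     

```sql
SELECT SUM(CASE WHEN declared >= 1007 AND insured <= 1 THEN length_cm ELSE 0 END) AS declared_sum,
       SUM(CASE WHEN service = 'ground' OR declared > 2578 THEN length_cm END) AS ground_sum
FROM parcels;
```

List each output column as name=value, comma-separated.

declared_sum=823, ground_sum=437

[declared_sum: declared >= 1007 AND insured <= 1]
parcel=L36: ✗
parcel=L39: ✓ → 65
parcel=L43: ✓ → 159
parcel=L64: ✓ → 75
parcel=L65: ✓ → 73
parcel=L90: ✓ → 64
parcel=L94: ✓ → 89
parcel=L98: ✓ → 20
parcel=L11: ✓ → 175
parcel=L23: ✓ → 103
declared_sum = 65 + 159 + 75 + 73 + 64 + 89 + 20 + 175 + 103 = 823
—
[ground_sum: service = 'ground' OR declared > 2578]
parcel=L36: ✗
parcel=L39: ✗
parcel=L43: ✗
parcel=L64: ✓ → 75
parcel=L65: ✗
parcel=L90: ✓ → 64
parcel=L94: ✗
parcel=L98: ✓ → 20
parcel=L11: ✓ → 175
parcel=L23: ✓ → 103
ground_sum = 75 + 64 + 20 + 175 + 103 = 437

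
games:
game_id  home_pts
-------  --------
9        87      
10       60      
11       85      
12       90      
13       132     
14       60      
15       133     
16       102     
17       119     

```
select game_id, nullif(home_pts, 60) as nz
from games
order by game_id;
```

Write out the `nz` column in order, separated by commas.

87, NULL, 85, 90, 132, NULL, 133, 102, 119

game_id=9: home_pts=87 vs 60: differ → 87
game_id=10: home_pts=60 vs 60: equal → NULL
game_id=11: home_pts=85 vs 60: differ → 85
game_id=12: home_pts=90 vs 60: differ → 90
game_id=13: home_pts=132 vs 60: differ → 132
game_id=14: home_pts=60 vs 60: equal → NULL
game_id=15: home_pts=133 vs 60: differ → 133
game_id=16: home_pts=102 vs 60: differ → 102
game_id=17: home_pts=119 vs 60: differ → 119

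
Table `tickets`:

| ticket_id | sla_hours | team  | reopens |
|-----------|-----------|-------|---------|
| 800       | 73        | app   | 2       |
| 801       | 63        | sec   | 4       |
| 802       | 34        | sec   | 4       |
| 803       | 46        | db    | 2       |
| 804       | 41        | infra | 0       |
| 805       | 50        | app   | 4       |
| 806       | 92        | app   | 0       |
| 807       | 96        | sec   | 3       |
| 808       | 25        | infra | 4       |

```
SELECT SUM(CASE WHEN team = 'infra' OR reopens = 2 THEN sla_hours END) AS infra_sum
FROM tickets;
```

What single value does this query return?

185

ticket_id=800: ✓ → 73
ticket_id=801: ✗
ticket_id=802: ✗
ticket_id=803: ✓ → 46
ticket_id=804: ✓ → 41
ticket_id=805: ✗
ticket_id=806: ✗
ticket_id=807: ✗
ticket_id=808: ✓ → 25
infra_sum = 73 + 46 + 41 + 25 = 185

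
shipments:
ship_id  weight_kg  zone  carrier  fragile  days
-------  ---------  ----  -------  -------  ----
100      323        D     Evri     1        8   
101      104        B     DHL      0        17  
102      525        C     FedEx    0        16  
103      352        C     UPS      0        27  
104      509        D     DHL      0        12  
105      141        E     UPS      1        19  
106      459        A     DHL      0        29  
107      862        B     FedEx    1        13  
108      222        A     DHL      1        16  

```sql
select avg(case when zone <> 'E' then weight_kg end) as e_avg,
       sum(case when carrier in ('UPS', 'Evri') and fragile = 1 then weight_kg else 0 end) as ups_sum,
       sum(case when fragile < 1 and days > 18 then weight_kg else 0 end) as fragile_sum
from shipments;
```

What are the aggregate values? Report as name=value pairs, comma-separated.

e_avg=419.5, ups_sum=464, fragile_sum=811

[e_avg: zone <> 'E']
ship_id=100: ✓ → 323
ship_id=101: ✓ → 104
ship_id=102: ✓ → 525
ship_id=103: ✓ → 352
ship_id=104: ✓ → 509
ship_id=105: ✗
ship_id=106: ✓ → 459
ship_id=107: ✓ → 862
ship_id=108: ✓ → 222
e_avg = (323 + 104 + 525 + 352 + 509 + 459 + 862 + 222) / 8 = 419.5
—
[ups_sum: carrier in ('UPS', 'Evri') and fragile = 1]
ship_id=100: ✓ → 323
ship_id=101: ✗
ship_id=102: ✗
ship_id=103: ✗
ship_id=104: ✗
ship_id=105: ✓ → 141
ship_id=106: ✗
ship_id=107: ✗
ship_id=108: ✗
ups_sum = 323 + 141 = 464
—
[fragile_sum: fragile < 1 and days > 18]
ship_id=100: ✗
ship_id=101: ✗
ship_id=102: ✗
ship_id=103: ✓ → 352
ship_id=104: ✗
ship_id=105: ✗
ship_id=106: ✓ → 459
ship_id=107: ✗
ship_id=108: ✗
fragile_sum = 352 + 459 = 811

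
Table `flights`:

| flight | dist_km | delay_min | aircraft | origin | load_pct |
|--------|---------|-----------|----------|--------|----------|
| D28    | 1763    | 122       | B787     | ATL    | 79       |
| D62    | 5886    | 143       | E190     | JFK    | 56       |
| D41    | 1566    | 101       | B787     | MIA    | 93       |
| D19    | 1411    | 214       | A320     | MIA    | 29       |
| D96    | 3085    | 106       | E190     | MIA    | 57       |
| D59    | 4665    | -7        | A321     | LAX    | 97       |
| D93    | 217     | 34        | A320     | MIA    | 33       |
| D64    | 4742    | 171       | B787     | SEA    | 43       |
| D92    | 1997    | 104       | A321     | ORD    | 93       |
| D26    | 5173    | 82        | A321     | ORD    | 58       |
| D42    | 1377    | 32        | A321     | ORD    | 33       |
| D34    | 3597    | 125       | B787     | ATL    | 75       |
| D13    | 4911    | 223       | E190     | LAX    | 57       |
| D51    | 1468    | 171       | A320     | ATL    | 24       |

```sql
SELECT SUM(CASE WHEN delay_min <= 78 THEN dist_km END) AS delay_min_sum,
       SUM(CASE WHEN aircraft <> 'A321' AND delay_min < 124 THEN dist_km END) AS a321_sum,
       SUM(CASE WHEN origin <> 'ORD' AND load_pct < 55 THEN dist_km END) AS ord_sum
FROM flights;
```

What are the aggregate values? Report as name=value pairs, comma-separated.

[delay_min_sum: delay_min <= 78]
flight=D28: ✗
flight=D62: ✗
flight=D41: ✗
flight=D19: ✗
flight=D96: ✗
flight=D59: ✓ → 4665
flight=D93: ✓ → 217
flight=D64: ✗
flight=D92: ✗
flight=D26: ✗
flight=D42: ✓ → 1377
flight=D34: ✗
flight=D13: ✗
flight=D51: ✗
delay_min_sum = 4665 + 217 + 1377 = 6259
—
[a321_sum: aircraft <> 'A321' AND delay_min < 124]
flight=D28: ✓ → 1763
flight=D62: ✗
flight=D41: ✓ → 1566
flight=D19: ✗
flight=D96: ✓ → 3085
flight=D59: ✗
flight=D93: ✓ → 217
flight=D64: ✗
flight=D92: ✗
flight=D26: ✗
flight=D42: ✗
flight=D34: ✗
flight=D13: ✗
flight=D51: ✗
a321_sum = 1763 + 1566 + 3085 + 217 = 6631
—
[ord_sum: origin <> 'ORD' AND load_pct < 55]
flight=D28: ✗
flight=D62: ✗
flight=D41: ✗
flight=D19: ✓ → 1411
flight=D96: ✗
flight=D59: ✗
flight=D93: ✓ → 217
flight=D64: ✓ → 4742
flight=D92: ✗
flight=D26: ✗
flight=D42: ✗
flight=D34: ✗
flight=D13: ✗
flight=D51: ✓ → 1468
ord_sum = 1411 + 217 + 4742 + 1468 = 7838

delay_min_sum=6259, a321_sum=6631, ord_sum=7838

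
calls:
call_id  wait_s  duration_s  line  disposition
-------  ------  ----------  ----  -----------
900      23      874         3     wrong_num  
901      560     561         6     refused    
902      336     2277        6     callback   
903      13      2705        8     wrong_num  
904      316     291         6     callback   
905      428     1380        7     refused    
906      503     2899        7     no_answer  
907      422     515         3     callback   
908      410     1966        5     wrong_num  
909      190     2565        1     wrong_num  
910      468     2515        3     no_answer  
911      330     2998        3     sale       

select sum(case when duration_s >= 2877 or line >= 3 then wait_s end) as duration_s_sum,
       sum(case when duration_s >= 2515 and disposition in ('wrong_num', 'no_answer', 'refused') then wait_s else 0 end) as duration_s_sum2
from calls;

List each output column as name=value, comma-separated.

duration_s_sum=3809, duration_s_sum2=1174

[duration_s_sum: duration_s >= 2877 or line >= 3]
call_id=900: ✓ → 23
call_id=901: ✓ → 560
call_id=902: ✓ → 336
call_id=903: ✓ → 13
call_id=904: ✓ → 316
call_id=905: ✓ → 428
call_id=906: ✓ → 503
call_id=907: ✓ → 422
call_id=908: ✓ → 410
call_id=909: ✗
call_id=910: ✓ → 468
call_id=911: ✓ → 330
duration_s_sum = 23 + 560 + 336 + 13 + 316 + 428 + 503 + 422 + 410 + 468 + 330 = 3809
—
[duration_s_sum2: duration_s >= 2515 and disposition in ('wrong_num', 'no_answer', 'refused')]
call_id=900: ✗
call_id=901: ✗
call_id=902: ✗
call_id=903: ✓ → 13
call_id=904: ✗
call_id=905: ✗
call_id=906: ✓ → 503
call_id=907: ✗
call_id=908: ✗
call_id=909: ✓ → 190
call_id=910: ✓ → 468
call_id=911: ✗
duration_s_sum2 = 13 + 503 + 190 + 468 = 1174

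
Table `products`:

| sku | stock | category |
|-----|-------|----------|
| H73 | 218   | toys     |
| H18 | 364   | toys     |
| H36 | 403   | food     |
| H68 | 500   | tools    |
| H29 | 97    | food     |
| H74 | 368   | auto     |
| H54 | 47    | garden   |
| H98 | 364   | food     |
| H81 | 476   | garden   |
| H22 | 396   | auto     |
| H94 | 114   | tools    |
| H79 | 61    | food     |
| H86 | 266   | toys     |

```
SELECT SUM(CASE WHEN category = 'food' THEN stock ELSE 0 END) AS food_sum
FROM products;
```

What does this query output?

sku=H73: ✗
sku=H18: ✗
sku=H36: ✓ → 403
sku=H68: ✗
sku=H29: ✓ → 97
sku=H74: ✗
sku=H54: ✗
sku=H98: ✓ → 364
sku=H81: ✗
sku=H22: ✗
sku=H94: ✗
sku=H79: ✓ → 61
sku=H86: ✗
food_sum = 403 + 97 + 364 + 61 = 925

925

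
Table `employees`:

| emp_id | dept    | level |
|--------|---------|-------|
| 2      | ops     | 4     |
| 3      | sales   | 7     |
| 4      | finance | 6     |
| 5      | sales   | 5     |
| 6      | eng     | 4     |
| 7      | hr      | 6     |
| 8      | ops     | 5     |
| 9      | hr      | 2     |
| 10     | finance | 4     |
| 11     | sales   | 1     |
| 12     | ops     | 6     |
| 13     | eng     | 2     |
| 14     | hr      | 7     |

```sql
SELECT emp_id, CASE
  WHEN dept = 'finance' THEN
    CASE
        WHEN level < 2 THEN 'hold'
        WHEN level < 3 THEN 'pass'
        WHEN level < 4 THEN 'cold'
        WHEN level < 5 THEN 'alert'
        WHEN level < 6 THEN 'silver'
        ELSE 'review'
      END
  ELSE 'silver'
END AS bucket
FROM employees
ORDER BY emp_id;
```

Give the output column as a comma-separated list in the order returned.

emp_id=2: dept='ops' → outer ELSE → silver
emp_id=3: dept='sales' → outer ELSE → silver
emp_id=4: dept='finance' → inner[ELSE] → review
emp_id=5: dept='sales' → outer ELSE → silver
emp_id=6: dept='eng' → outer ELSE → silver
emp_id=7: dept='hr' → outer ELSE → silver
emp_id=8: dept='ops' → outer ELSE → silver
emp_id=9: dept='hr' → outer ELSE → silver
emp_id=10: dept='finance' → inner[level < 5] → alert
emp_id=11: dept='sales' → outer ELSE → silver
emp_id=12: dept='ops' → outer ELSE → silver
emp_id=13: dept='eng' → outer ELSE → silver
emp_id=14: dept='hr' → outer ELSE → silver

silver, silver, review, silver, silver, silver, silver, silver, alert, silver, silver, silver, silver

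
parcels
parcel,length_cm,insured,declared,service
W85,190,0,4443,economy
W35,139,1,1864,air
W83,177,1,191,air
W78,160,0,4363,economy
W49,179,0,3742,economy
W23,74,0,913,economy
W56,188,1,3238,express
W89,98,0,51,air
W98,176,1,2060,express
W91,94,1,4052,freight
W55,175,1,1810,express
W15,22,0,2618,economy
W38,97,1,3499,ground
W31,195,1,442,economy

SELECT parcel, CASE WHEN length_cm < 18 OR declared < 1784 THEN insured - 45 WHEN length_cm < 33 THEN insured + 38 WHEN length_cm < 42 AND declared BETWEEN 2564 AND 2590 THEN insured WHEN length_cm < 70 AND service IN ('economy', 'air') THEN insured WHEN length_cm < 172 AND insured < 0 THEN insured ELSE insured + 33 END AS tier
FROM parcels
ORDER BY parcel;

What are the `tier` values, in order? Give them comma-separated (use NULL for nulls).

parcel=W15: length_cm < 33 → 38
parcel=W23: length_cm < 18 OR declared < 1784 → -45
parcel=W31: length_cm < 18 OR declared < 1784 → -44
parcel=W35: ELSE → 34
parcel=W38: ELSE → 34
parcel=W49: ELSE → 33
parcel=W55: ELSE → 34
parcel=W56: ELSE → 34
parcel=W78: ELSE → 33
parcel=W83: length_cm < 18 OR declared < 1784 → -44
parcel=W85: ELSE → 33
parcel=W89: length_cm < 18 OR declared < 1784 → -45
parcel=W91: ELSE → 34
parcel=W98: ELSE → 34

38, -45, -44, 34, 34, 33, 34, 34, 33, -44, 33, -45, 34, 34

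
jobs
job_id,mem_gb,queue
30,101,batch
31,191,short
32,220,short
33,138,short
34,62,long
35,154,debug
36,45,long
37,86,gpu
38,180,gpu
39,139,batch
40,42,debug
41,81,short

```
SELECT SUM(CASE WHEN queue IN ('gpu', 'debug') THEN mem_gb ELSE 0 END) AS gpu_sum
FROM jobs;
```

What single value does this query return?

job_id=30: ✗
job_id=31: ✗
job_id=32: ✗
job_id=33: ✗
job_id=34: ✗
job_id=35: ✓ → 154
job_id=36: ✗
job_id=37: ✓ → 86
job_id=38: ✓ → 180
job_id=39: ✗
job_id=40: ✓ → 42
job_id=41: ✗
gpu_sum = 154 + 86 + 180 + 42 = 462

462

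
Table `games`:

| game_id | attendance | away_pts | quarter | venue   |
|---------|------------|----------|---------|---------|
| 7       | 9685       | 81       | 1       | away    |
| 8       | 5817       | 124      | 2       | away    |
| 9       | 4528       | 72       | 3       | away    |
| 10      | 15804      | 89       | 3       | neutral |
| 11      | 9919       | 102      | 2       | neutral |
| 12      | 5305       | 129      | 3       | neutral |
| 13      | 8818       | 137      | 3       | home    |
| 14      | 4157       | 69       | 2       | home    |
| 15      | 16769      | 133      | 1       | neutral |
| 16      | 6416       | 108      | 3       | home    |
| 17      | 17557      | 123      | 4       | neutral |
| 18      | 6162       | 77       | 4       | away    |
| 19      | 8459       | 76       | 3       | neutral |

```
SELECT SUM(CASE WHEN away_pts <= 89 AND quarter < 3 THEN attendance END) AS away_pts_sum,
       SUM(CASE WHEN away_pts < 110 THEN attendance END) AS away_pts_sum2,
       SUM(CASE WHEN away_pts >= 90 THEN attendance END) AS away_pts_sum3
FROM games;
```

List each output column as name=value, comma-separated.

[away_pts_sum: away_pts <= 89 AND quarter < 3]
game_id=7: ✓ → 9685
game_id=8: ✗
game_id=9: ✗
game_id=10: ✗
game_id=11: ✗
game_id=12: ✗
game_id=13: ✗
game_id=14: ✓ → 4157
game_id=15: ✗
game_id=16: ✗
game_id=17: ✗
game_id=18: ✗
game_id=19: ✗
away_pts_sum = 9685 + 4157 = 13842
—
[away_pts_sum2: away_pts < 110]
game_id=7: ✓ → 9685
game_id=8: ✗
game_id=9: ✓ → 4528
game_id=10: ✓ → 15804
game_id=11: ✓ → 9919
game_id=12: ✗
game_id=13: ✗
game_id=14: ✓ → 4157
game_id=15: ✗
game_id=16: ✓ → 6416
game_id=17: ✗
game_id=18: ✓ → 6162
game_id=19: ✓ → 8459
away_pts_sum2 = 9685 + 4528 + 15804 + 9919 + 4157 + 6416 + 6162 + 8459 = 65130
—
[away_pts_sum3: away_pts >= 90]
game_id=7: ✗
game_id=8: ✓ → 5817
game_id=9: ✗
game_id=10: ✗
game_id=11: ✓ → 9919
game_id=12: ✓ → 5305
game_id=13: ✓ → 8818
game_id=14: ✗
game_id=15: ✓ → 16769
game_id=16: ✓ → 6416
game_id=17: ✓ → 17557
game_id=18: ✗
game_id=19: ✗
away_pts_sum3 = 5817 + 9919 + 5305 + 8818 + 16769 + 6416 + 17557 = 70601

away_pts_sum=13842, away_pts_sum2=65130, away_pts_sum3=70601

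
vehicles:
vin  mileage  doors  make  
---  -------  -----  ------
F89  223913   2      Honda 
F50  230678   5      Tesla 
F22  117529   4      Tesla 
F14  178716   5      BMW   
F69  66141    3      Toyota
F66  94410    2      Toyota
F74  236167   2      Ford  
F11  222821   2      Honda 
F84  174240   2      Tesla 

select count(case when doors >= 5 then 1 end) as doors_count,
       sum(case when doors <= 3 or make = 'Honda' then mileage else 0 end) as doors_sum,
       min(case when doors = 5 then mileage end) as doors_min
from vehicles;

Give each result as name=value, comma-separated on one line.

doors_count=2, doors_sum=1017692, doors_min=178716

[doors_count: doors >= 5]
vin=F89: ✗
vin=F50: ✓ → 1
vin=F22: ✗
vin=F14: ✓ → 1
vin=F69: ✗
vin=F66: ✗
vin=F74: ✗
vin=F11: ✗
vin=F84: ✗
doors_count = COUNT(1, 1) = 2
—
[doors_sum: doors <= 3 or make = 'Honda']
vin=F89: ✓ → 223913
vin=F50: ✗
vin=F22: ✗
vin=F14: ✗
vin=F69: ✓ → 66141
vin=F66: ✓ → 94410
vin=F74: ✓ → 236167
vin=F11: ✓ → 222821
vin=F84: ✓ → 174240
doors_sum = 223913 + 66141 + 94410 + 236167 + 222821 + 174240 = 1017692
—
[doors_min: doors = 5]
vin=F89: ✗
vin=F50: ✓ → 230678
vin=F22: ✗
vin=F14: ✓ → 178716
vin=F69: ✗
vin=F66: ✗
vin=F74: ✗
vin=F11: ✗
vin=F84: ✗
doors_min = MIN(230678, 178716) = 178716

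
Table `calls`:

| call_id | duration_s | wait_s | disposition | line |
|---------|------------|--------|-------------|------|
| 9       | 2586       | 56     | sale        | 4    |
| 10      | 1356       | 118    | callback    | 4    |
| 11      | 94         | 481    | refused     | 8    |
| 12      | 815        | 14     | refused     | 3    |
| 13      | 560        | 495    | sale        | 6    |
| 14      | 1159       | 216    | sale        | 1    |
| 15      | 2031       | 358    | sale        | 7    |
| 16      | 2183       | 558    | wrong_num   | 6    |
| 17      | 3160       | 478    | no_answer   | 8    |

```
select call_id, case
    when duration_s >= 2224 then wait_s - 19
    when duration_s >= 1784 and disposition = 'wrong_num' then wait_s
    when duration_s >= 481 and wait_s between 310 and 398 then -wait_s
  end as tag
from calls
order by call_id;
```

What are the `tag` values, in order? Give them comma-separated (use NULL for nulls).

37, NULL, NULL, NULL, NULL, NULL, -358, 558, 459

call_id=9: duration_s >= 2224 → 37
call_id=10: (no match → NULL) → NULL
call_id=11: (no match → NULL) → NULL
call_id=12: (no match → NULL) → NULL
call_id=13: (no match → NULL) → NULL
call_id=14: (no match → NULL) → NULL
call_id=15: duration_s >= 481 and wait_s between 310 and 398 → -358
call_id=16: duration_s >= 1784 and disposition = 'wrong_num' → 558
call_id=17: duration_s >= 2224 → 459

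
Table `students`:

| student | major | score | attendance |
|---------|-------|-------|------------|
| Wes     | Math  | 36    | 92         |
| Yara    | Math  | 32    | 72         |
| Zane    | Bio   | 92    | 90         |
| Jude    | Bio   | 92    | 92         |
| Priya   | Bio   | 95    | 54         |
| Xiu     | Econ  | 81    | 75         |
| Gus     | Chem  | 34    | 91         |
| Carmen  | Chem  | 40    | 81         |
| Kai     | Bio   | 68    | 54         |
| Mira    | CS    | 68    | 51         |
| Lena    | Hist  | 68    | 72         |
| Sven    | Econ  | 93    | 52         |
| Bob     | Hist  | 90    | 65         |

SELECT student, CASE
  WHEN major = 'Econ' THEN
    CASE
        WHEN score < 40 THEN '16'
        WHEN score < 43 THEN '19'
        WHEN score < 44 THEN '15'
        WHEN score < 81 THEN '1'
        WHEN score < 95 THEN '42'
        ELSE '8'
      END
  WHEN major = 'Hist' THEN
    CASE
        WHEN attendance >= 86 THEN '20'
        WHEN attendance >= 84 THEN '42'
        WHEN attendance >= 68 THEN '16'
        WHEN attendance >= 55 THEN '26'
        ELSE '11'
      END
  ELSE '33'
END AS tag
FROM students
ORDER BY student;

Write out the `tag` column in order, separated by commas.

student=Bob: major='Hist' → inner[attendance >= 55] → 26
student=Carmen: major='Chem' → outer ELSE → 33
student=Gus: major='Chem' → outer ELSE → 33
student=Jude: major='Bio' → outer ELSE → 33
student=Kai: major='Bio' → outer ELSE → 33
student=Lena: major='Hist' → inner[attendance >= 68] → 16
student=Mira: major='CS' → outer ELSE → 33
student=Priya: major='Bio' → outer ELSE → 33
student=Sven: major='Econ' → inner[score < 95] → 42
student=Wes: major='Math' → outer ELSE → 33
student=Xiu: major='Econ' → inner[score < 95] → 42
student=Yara: major='Math' → outer ELSE → 33
student=Zane: major='Bio' → outer ELSE → 33

26, 33, 33, 33, 33, 16, 33, 33, 42, 33, 42, 33, 33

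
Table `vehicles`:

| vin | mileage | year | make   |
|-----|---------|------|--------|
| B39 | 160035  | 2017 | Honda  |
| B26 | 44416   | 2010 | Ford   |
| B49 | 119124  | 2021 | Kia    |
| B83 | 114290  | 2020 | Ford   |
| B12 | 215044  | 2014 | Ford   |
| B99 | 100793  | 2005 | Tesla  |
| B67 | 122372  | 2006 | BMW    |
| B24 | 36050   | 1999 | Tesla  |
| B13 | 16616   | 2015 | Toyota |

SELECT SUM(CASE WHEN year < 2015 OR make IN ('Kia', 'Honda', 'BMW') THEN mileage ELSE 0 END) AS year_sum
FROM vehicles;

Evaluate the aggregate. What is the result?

797834

vin=B39: ✓ → 160035
vin=B26: ✓ → 44416
vin=B49: ✓ → 119124
vin=B83: ✗
vin=B12: ✓ → 215044
vin=B99: ✓ → 100793
vin=B67: ✓ → 122372
vin=B24: ✓ → 36050
vin=B13: ✗
year_sum = 160035 + 44416 + 119124 + 215044 + 100793 + 122372 + 36050 = 797834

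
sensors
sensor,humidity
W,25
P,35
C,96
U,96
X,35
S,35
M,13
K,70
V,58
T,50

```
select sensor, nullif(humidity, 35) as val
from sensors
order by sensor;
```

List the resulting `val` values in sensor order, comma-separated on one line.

96, 70, 13, NULL, NULL, 50, 96, 58, 25, NULL

sensor=C: humidity=96 vs 35: differ → 96
sensor=K: humidity=70 vs 35: differ → 70
sensor=M: humidity=13 vs 35: differ → 13
sensor=P: humidity=35 vs 35: equal → NULL
sensor=S: humidity=35 vs 35: equal → NULL
sensor=T: humidity=50 vs 35: differ → 50
sensor=U: humidity=96 vs 35: differ → 96
sensor=V: humidity=58 vs 35: differ → 58
sensor=W: humidity=25 vs 35: differ → 25
sensor=X: humidity=35 vs 35: equal → NULL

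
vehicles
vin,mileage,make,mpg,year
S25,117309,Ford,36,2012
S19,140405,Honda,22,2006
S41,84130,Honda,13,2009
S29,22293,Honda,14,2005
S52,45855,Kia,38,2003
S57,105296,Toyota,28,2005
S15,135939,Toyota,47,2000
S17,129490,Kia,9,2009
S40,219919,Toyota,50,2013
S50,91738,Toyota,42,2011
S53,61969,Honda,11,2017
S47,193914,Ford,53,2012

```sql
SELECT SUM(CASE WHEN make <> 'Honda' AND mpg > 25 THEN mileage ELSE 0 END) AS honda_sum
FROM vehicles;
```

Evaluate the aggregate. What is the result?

909970

vin=S25: ✓ → 117309
vin=S19: ✗
vin=S41: ✗
vin=S29: ✗
vin=S52: ✓ → 45855
vin=S57: ✓ → 105296
vin=S15: ✓ → 135939
vin=S17: ✗
vin=S40: ✓ → 219919
vin=S50: ✓ → 91738
vin=S53: ✗
vin=S47: ✓ → 193914
honda_sum = 117309 + 45855 + 105296 + 135939 + 219919 + 91738 + 193914 = 909970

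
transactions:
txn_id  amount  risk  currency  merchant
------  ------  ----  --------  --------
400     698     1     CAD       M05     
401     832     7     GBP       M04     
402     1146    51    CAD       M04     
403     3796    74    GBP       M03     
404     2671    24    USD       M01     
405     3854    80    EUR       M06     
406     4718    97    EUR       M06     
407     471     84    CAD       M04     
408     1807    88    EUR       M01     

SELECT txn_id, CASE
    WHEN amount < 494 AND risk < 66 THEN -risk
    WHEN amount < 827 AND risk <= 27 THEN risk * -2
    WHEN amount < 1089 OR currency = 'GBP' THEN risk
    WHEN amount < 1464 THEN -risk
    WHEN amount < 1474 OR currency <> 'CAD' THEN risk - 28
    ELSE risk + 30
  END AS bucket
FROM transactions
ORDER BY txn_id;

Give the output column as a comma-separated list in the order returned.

-2, 7, -51, 74, -4, 52, 69, 84, 60

txn_id=400: amount < 827 AND risk <= 27 → -2
txn_id=401: amount < 1089 OR currency = 'GBP' → 7
txn_id=402: amount < 1464 → -51
txn_id=403: amount < 1089 OR currency = 'GBP' → 74
txn_id=404: amount < 1474 OR currency <> 'CAD' → -4
txn_id=405: amount < 1474 OR currency <> 'CAD' → 52
txn_id=406: amount < 1474 OR currency <> 'CAD' → 69
txn_id=407: amount < 1089 OR currency = 'GBP' → 84
txn_id=408: amount < 1474 OR currency <> 'CAD' → 60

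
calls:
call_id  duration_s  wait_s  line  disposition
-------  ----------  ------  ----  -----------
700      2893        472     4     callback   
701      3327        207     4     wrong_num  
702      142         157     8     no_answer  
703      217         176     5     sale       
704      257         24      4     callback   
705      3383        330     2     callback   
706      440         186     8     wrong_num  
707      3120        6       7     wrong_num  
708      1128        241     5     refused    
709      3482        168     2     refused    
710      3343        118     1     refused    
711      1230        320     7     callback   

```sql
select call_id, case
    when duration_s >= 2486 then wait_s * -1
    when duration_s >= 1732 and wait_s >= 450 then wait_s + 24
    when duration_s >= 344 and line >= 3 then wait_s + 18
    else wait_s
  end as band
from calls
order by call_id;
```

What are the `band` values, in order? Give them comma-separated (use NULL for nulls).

-472, -207, 157, 176, 24, -330, 204, -6, 259, -168, -118, 338

call_id=700: duration_s >= 2486 → -472
call_id=701: duration_s >= 2486 → -207
call_id=702: ELSE → 157
call_id=703: ELSE → 176
call_id=704: ELSE → 24
call_id=705: duration_s >= 2486 → -330
call_id=706: duration_s >= 344 and line >= 3 → 204
call_id=707: duration_s >= 2486 → -6
call_id=708: duration_s >= 344 and line >= 3 → 259
call_id=709: duration_s >= 2486 → -168
call_id=710: duration_s >= 2486 → -118
call_id=711: duration_s >= 344 and line >= 3 → 338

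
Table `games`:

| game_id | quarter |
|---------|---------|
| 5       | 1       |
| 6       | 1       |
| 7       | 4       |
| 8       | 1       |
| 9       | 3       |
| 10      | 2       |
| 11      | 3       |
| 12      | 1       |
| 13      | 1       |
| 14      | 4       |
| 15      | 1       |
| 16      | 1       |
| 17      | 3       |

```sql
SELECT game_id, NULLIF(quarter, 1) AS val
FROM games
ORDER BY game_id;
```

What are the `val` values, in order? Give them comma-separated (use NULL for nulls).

game_id=5: quarter=1 vs 1: equal → NULL
game_id=6: quarter=1 vs 1: equal → NULL
game_id=7: quarter=4 vs 1: differ → 4
game_id=8: quarter=1 vs 1: equal → NULL
game_id=9: quarter=3 vs 1: differ → 3
game_id=10: quarter=2 vs 1: differ → 2
game_id=11: quarter=3 vs 1: differ → 3
game_id=12: quarter=1 vs 1: equal → NULL
game_id=13: quarter=1 vs 1: equal → NULL
game_id=14: quarter=4 vs 1: differ → 4
game_id=15: quarter=1 vs 1: equal → NULL
game_id=16: quarter=1 vs 1: equal → NULL
game_id=17: quarter=3 vs 1: differ → 3

NULL, NULL, 4, NULL, 3, 2, 3, NULL, NULL, 4, NULL, NULL, 3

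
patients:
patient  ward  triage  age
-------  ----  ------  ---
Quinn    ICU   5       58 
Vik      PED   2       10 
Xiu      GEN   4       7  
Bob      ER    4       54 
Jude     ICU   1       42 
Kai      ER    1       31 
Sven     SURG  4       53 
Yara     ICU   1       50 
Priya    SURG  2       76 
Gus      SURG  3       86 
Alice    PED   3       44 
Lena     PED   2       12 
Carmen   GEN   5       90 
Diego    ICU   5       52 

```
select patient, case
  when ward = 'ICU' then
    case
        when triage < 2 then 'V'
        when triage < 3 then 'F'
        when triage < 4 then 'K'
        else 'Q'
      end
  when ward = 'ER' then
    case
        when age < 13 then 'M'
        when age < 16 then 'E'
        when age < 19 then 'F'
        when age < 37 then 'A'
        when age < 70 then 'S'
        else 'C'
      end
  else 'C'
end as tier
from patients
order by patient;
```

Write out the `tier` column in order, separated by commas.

patient=Alice: ward='PED' → outer ELSE → C
patient=Bob: ward='ER' → inner[age < 70] → S
patient=Carmen: ward='GEN' → outer ELSE → C
patient=Diego: ward='ICU' → inner[ELSE] → Q
patient=Gus: ward='SURG' → outer ELSE → C
patient=Jude: ward='ICU' → inner[triage < 2] → V
patient=Kai: ward='ER' → inner[age < 37] → A
patient=Lena: ward='PED' → outer ELSE → C
patient=Priya: ward='SURG' → outer ELSE → C
patient=Quinn: ward='ICU' → inner[ELSE] → Q
patient=Sven: ward='SURG' → outer ELSE → C
patient=Vik: ward='PED' → outer ELSE → C
patient=Xiu: ward='GEN' → outer ELSE → C
patient=Yara: ward='ICU' → inner[triage < 2] → V

C, S, C, Q, C, V, A, C, C, Q, C, C, C, V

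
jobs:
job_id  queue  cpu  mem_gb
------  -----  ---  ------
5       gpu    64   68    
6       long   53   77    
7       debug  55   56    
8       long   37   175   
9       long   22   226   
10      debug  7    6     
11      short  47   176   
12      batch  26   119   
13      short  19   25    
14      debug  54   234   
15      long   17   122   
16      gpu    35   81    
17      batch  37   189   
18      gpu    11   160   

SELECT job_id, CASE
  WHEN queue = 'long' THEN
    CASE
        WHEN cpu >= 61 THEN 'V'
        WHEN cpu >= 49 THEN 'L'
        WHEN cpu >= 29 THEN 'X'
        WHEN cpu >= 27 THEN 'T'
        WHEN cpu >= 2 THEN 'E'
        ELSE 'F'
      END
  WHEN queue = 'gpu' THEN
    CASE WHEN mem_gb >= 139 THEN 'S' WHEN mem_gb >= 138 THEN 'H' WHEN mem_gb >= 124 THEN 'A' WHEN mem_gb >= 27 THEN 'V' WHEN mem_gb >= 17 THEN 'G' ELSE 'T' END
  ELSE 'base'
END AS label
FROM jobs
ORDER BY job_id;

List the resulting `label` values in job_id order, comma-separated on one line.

V, L, base, X, E, base, base, base, base, base, E, V, base, S

job_id=5: queue='gpu' → inner[mem_gb >= 27] → V
job_id=6: queue='long' → inner[cpu >= 49] → L
job_id=7: queue='debug' → outer ELSE → base
job_id=8: queue='long' → inner[cpu >= 29] → X
job_id=9: queue='long' → inner[cpu >= 2] → E
job_id=10: queue='debug' → outer ELSE → base
job_id=11: queue='short' → outer ELSE → base
job_id=12: queue='batch' → outer ELSE → base
job_id=13: queue='short' → outer ELSE → base
job_id=14: queue='debug' → outer ELSE → base
job_id=15: queue='long' → inner[cpu >= 2] → E
job_id=16: queue='gpu' → inner[mem_gb >= 27] → V
job_id=17: queue='batch' → outer ELSE → base
job_id=18: queue='gpu' → inner[mem_gb >= 139] → S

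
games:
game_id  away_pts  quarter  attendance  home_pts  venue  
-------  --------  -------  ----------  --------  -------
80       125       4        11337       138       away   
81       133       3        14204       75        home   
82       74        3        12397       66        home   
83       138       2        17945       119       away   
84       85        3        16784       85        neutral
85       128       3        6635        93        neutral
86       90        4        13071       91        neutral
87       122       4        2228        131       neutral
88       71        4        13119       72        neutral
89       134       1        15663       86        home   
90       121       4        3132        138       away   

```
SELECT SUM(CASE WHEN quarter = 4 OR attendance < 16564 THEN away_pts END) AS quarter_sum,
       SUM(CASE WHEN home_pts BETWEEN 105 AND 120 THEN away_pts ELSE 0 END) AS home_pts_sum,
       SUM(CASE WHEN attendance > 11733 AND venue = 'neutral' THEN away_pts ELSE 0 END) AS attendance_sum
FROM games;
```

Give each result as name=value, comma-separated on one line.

quarter_sum=998, home_pts_sum=138, attendance_sum=246

[quarter_sum: quarter = 4 OR attendance < 16564]
game_id=80: ✓ → 125
game_id=81: ✓ → 133
game_id=82: ✓ → 74
game_id=83: ✗
game_id=84: ✗
game_id=85: ✓ → 128
game_id=86: ✓ → 90
game_id=87: ✓ → 122
game_id=88: ✓ → 71
game_id=89: ✓ → 134
game_id=90: ✓ → 121
quarter_sum = 125 + 133 + 74 + 128 + 90 + 122 + 71 + 134 + 121 = 998
—
[home_pts_sum: home_pts BETWEEN 105 AND 120]
game_id=80: ✗
game_id=81: ✗
game_id=82: ✗
game_id=83: ✓ → 138
game_id=84: ✗
game_id=85: ✗
game_id=86: ✗
game_id=87: ✗
game_id=88: ✗
game_id=89: ✗
game_id=90: ✗
home_pts_sum = 138
—
[attendance_sum: attendance > 11733 AND venue = 'neutral']
game_id=80: ✗
game_id=81: ✗
game_id=82: ✗
game_id=83: ✗
game_id=84: ✓ → 85
game_id=85: ✗
game_id=86: ✓ → 90
game_id=87: ✗
game_id=88: ✓ → 71
game_id=89: ✗
game_id=90: ✗
attendance_sum = 85 + 90 + 71 = 246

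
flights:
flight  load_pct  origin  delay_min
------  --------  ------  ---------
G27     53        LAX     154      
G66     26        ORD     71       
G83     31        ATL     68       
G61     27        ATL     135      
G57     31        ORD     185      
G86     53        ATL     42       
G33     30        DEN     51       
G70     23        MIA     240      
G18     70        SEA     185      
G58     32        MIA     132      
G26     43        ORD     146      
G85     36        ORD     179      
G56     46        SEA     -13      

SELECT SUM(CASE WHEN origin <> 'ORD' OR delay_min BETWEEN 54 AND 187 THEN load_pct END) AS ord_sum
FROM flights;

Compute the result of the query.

flight=G27: ✓ → 53
flight=G66: ✓ → 26
flight=G83: ✓ → 31
flight=G61: ✓ → 27
flight=G57: ✓ → 31
flight=G86: ✓ → 53
flight=G33: ✓ → 30
flight=G70: ✓ → 23
flight=G18: ✓ → 70
flight=G58: ✓ → 32
flight=G26: ✓ → 43
flight=G85: ✓ → 36
flight=G56: ✓ → 46
ord_sum = 53 + 26 + 31 + 27 + 31 + 53 + 30 + 23 + 70 + 32 + 43 + 36 + 46 = 501

501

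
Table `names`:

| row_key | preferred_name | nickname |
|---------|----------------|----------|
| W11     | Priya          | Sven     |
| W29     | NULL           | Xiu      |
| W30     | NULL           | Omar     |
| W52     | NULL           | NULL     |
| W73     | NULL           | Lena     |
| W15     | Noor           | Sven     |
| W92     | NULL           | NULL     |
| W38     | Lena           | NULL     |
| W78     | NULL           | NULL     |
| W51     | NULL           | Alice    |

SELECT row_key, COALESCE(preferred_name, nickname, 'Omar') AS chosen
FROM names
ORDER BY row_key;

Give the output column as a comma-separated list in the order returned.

Priya, Noor, Xiu, Omar, Lena, Alice, Omar, Lena, Omar, Omar

row_key=W11: preferred_name=Priya → Priya
row_key=W15: preferred_name=Noor → Noor
row_key=W29: preferred_name=NULL, nickname=Xiu → Xiu
row_key=W30: preferred_name=NULL, nickname=Omar → Omar
row_key=W38: preferred_name=Lena → Lena
row_key=W51: preferred_name=NULL, nickname=Alice → Alice
row_key=W52: preferred_name=NULL, nickname=NULL, → literal Omar → Omar
row_key=W73: preferred_name=NULL, nickname=Lena → Lena
row_key=W78: preferred_name=NULL, nickname=NULL, → literal Omar → Omar
row_key=W92: preferred_name=NULL, nickname=NULL, → literal Omar → Omar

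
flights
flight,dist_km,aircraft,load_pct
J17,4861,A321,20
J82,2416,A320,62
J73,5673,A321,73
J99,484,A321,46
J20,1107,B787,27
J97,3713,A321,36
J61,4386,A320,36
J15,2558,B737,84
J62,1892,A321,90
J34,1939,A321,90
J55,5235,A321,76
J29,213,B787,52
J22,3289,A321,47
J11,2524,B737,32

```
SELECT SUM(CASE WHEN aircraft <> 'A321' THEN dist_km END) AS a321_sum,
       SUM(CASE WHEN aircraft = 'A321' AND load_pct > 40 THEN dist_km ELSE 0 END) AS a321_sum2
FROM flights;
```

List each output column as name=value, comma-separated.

a321_sum=13204, a321_sum2=18512

[a321_sum: aircraft <> 'A321']
flight=J17: ✗
flight=J82: ✓ → 2416
flight=J73: ✗
flight=J99: ✗
flight=J20: ✓ → 1107
flight=J97: ✗
flight=J61: ✓ → 4386
flight=J15: ✓ → 2558
flight=J62: ✗
flight=J34: ✗
flight=J55: ✗
flight=J29: ✓ → 213
flight=J22: ✗
flight=J11: ✓ → 2524
a321_sum = 2416 + 1107 + 4386 + 2558 + 213 + 2524 = 13204
—
[a321_sum2: aircraft = 'A321' AND load_pct > 40]
flight=J17: ✗
flight=J82: ✗
flight=J73: ✓ → 5673
flight=J99: ✓ → 484
flight=J20: ✗
flight=J97: ✗
flight=J61: ✗
flight=J15: ✗
flight=J62: ✓ → 1892
flight=J34: ✓ → 1939
flight=J55: ✓ → 5235
flight=J29: ✗
flight=J22: ✓ → 3289
flight=J11: ✗
a321_sum2 = 5673 + 484 + 1892 + 1939 + 5235 + 3289 = 18512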